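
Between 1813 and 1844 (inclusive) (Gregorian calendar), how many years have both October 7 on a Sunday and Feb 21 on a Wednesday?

Check each year's weekday for October 7 and Feb 21:
  1813: Thu/Sun  1814: Fri/Mon  1815: Sat/Tue  1816: Mon/Wed  1817: Tue/Fri  1818: Wed/Sat  1819: Thu/Sun  1820: Sat/Mon  1821: Sun/Wed ✓  1822: Mon/Thu  1823: Tue/Fri  1824: Thu/Sat  1825: Fri/Mon  1826: Sat/Tue  …(4 more)…  1831: Fri/Mon  1832: Sun/Tue  1833: Mon/Thu  1834: Tue/Fri  1835: Wed/Sat  1836: Fri/Sun  1837: Sat/Tue  1838: Sun/Wed ✓  1839: Mon/Thu  1840: Wed/Fri  1841: Thu/Sun  1842: Fri/Mon  1843: Sat/Tue  1844: Mon/Wed
Both conditions hold in: 1821, 1827, 1838 — 3.

3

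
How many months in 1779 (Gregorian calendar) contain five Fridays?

5

A month of length L has five Fridays iff its first Friday is on day ≤ L−28 (so day 1–3 in a 31-day month, 1–2 in a 30-day month, day 1 in a leap February).
Checking each month of 1779: Jan starts Fri (31d) ✓; Feb starts Mon (28d); Mar starts Mon (31d); Apr starts Thu (30d) ✓; May starts Sat (31d); Jun starts Tue (30d); Jul starts Thu (31d) ✓; Aug starts Sun (31d); Sep starts Wed (30d); Oct starts Fri (31d) ✓; Nov starts Mon (30d); Dec starts Wed (31d) ✓.
Five-Friday months: January, April, July, October, December → 5.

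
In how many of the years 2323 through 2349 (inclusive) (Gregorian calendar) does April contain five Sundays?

April has 30 days; it has five Sundays when Sunday falls among the first (month-length − 28) days — i.e. when April 1 is one of Sunday/Saturday.
April 1 by year: 2323:Sun✓ 2324:Tue 2325:Wed 2326:Thu 2327:Fri 2328:Sun✓ 2329:Mon 2330:Tue 2331:Wed 2332:Fri 2333:Sat✓ 2334:Sun✓ 2335:Mon 2336:Wed 2337:Thu 2338:Fri 2339:Sat✓ 2340:Mon 2341:Tue 2342:Wed 2343:Thu 2344:Sat✓ 2345:Sun✓ 2346:Mon 2347:Tue 2348:Thu 2349:Fri
Years with five Sundays: 2323, 2328, 2333, 2334, 2339, 2344, 2345 → 7.

7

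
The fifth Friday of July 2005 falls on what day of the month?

29

July 1, 2005 is a Friday, so the first Friday is the 1st.
The fifth Friday is 1 + 28 = 29.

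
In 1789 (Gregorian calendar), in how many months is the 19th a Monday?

Check the 19th of each month of 1789: Jan 19: Mon, Feb 19: Thu, Mar 19: Thu, Apr 19: Sun, May 19: Tue, Jun 19: Fri, Jul 19: Sun, Aug 19: Wed, Sep 19: Sat, Oct 19: Mon, Nov 19: Thu, Dec 19: Sat.
Monday occurs in January, October — 2 months.

2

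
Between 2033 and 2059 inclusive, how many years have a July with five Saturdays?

11

July has 31 days; it has five Saturdays when Saturday falls among the first (month-length − 28) days — i.e. when July 1 is one of Saturday/Friday/Thursday.
July 1 by year: 2033:Fri✓ 2034:Sat✓ 2035:Sun 2036:Tue 2037:Wed 2038:Thu✓ 2039:Fri✓ 2040:Sun 2041:Mon 2042:Tue 2043:Wed 2044:Fri✓ 2045:Sat✓ 2046:Sun 2047:Mon 2048:Wed 2049:Thu✓ 2050:Fri✓ 2051:Sat✓ 2052:Mon 2053:Tue 2054:Wed 2055:Thu✓ 2056:Sat✓ 2057:Sun 2058:Mon 2059:Tue
Years with five Saturdays: 2033, 2034, 2038, 2039, 2044, 2045, 2049, 2050, 2051, 2055, 2056 → 11.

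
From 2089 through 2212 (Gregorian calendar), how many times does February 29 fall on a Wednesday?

Leap years in 2089–2212: 29 of them.
Feb 29 weekday advances by 5 (mod 7) from one leap year to the next four years later (or differs when a century non-leap intervenes).
Leap-day weekdays: 2092:Fri 2096:Wed✓ 2104:Fri 2108:Wed✓ 2112:Mon 2116:Sat 2120:Thu 2124:Tue 2128:Sun 2132:Fri 2136:Wed✓ 2140:Mon 2144:Sat …(3 more)… 2160:Fri 2164:Wed✓ 2168:Mon 2172:Sat 2176:Thu 2180:Tue 2184:Sun 2188:Fri 2192:Wed✓ 2196:Mon 2204:Wed✓ 2208:Mon 2212:Sat
Wednesday: 2096, 2108, 2136, 2164, 2192, 2204 → 6.

6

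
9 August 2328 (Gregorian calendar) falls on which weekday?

Thursday

January 1, 2328 is a Sunday.
August 9 is day 222 of the year, i.e. 221 days after Jan 1.
221 mod 7 = 4, so advance 4 weekdays from Sunday: Thursday.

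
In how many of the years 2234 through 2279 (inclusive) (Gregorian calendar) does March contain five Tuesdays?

March has 31 days; it has five Tuesdays when Tuesday falls among the first (month-length − 28) days — i.e. when March 1 is one of Tuesday/Monday/Sunday.
March 1 by year: 2234:Sat 2235:Sun✓ 2236:Tue✓ 2237:Wed 2238:Thu 2239:Fri 2240:Sun✓ 2241:Mon✓ 2242:Tue✓ 2243:Wed 2244:Fri 2245:Sat 2246:Sun✓ 2247:Mon✓ 2248:Wed …(16 more)… 2265:Wed 2266:Thu 2267:Fri 2268:Sun✓ 2269:Mon✓ 2270:Tue✓ 2271:Wed 2272:Fri 2273:Sat 2274:Sun✓ 2275:Mon✓ 2276:Wed 2277:Thu 2278:Fri 2279:Sat
Years with five Tuesdays: 2235, 2236, 2240, 2241, 2242, 2246, 2247, 2252, 2253, 2257, 2258, 2259, 2263, 2264, 2268, 2269, 2270, 2274, 2275 → 19.

19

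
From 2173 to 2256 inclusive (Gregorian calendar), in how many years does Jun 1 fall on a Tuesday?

Track Jun 1's weekday year by year (advancing +1, or +2 across a Feb 29):
  2173: Tue ✓  2174: Wed (+1)  2175: Thu (+1)  2176: Sat (+2)  2177: Sun (+1)
  2178: Mon (+1)  2179: Tue (+1) ✓  2180: Thu (+2)  2181: Fri (+1)  2182: Sat (+1)
  2183: Sun (+1)  2184: Tue (+2) ✓  2185: Wed (+1)  2186: Thu (+1)  … (56 more years) …
  2243: Thu (+1)  2244: Sat (+2)  2245: Sun (+1)  2246: Mon (+1)  2247: Tue (+1) ✓
  2248: Thu (+2)  2249: Fri (+1)  2250: Sat (+1)  2251: Sun (+1)  2252: Tue (+2) ✓
  2253: Wed (+1)  2254: Thu (+1)  2255: Fri (+1)  2256: Sun (+2)
Tuesday years: 2173, 2179, 2184, 2190, 2202, 2213, 2219, 2224, 2230, 2241, 2247, 2252 — 12 in total.

12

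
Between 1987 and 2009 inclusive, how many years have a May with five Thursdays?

9

May has 31 days; it has five Thursdays when Thursday falls among the first (month-length − 28) days — i.e. when May 1 is one of Thursday/Wednesday/Tuesday.
May 1 by year: 1987:Fri 1988:Sun 1989:Mon 1990:Tue✓ 1991:Wed✓ 1992:Fri 1993:Sat 1994:Sun 1995:Mon 1996:Wed✓ 1997:Thu✓ 1998:Fri 1999:Sat 2000:Mon 2001:Tue✓ 2002:Wed✓ 2003:Thu✓ 2004:Sat 2005:Sun 2006:Mon 2007:Tue✓ 2008:Thu✓ 2009:Fri
Years with five Thursdays: 1990, 1991, 1996, 1997, 2001, 2002, 2003, 2007, 2008 → 9.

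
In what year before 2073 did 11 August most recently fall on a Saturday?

2068

From one year to the next, a fixed date's weekday advances by 1, or by 2 when a Feb 29 lies between the two dates.
2073: August 11 is Friday.
2072: Thursday (−1)
2071: Tuesday (−2)
2070: Monday (−1)
2069: Sunday (−1)
2068: Saturday (−1)
11 August falls on a Saturday in 2068.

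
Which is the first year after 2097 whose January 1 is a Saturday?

Jan 1 advances by 2 weekdays after a leap year and by 1 after a common year.
2097: Jan 1 is Tuesday.
2098: Wednesday
2099: Thursday
2100: Friday
2101: Saturday
2101 begins on a Saturday

2101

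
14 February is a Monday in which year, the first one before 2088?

From one year to the next, a fixed date's weekday advances by 1, or by 2 when a Feb 29 lies between the two dates.
2088: February 14 is Saturday.
2087: Friday (−1)
2086: Thursday (−1)
2085: Wednesday (−1)
2084: Monday (−2)
14 February falls on a Monday in 2084.

2084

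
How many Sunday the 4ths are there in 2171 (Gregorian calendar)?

Check the 4th of each month of 2171: Jan 4: Fri, Feb 4: Mon, Mar 4: Mon, Apr 4: Thu, May 4: Sat, Jun 4: Tue, Jul 4: Thu, Aug 4: Sun, Sep 4: Wed, Oct 4: Fri, Nov 4: Mon, Dec 4: Wed.
Sunday occurs in August — 1 month.

1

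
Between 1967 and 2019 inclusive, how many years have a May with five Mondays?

22

May has 31 days; it has five Mondays when Monday falls among the first (month-length − 28) days — i.e. when May 1 is one of Monday/Sunday/Saturday.
May 1 by year: 1967:Mon✓ 1968:Wed 1969:Thu 1970:Fri 1971:Sat✓ 1972:Mon✓ 1973:Tue 1974:Wed 1975:Thu 1976:Sat✓ 1977:Sun✓ 1978:Mon✓ 1979:Tue 1980:Thu 1981:Fri …(23 more)… 2005:Sun✓ 2006:Mon✓ 2007:Tue 2008:Thu 2009:Fri 2010:Sat✓ 2011:Sun✓ 2012:Tue 2013:Wed 2014:Thu 2015:Fri 2016:Sun✓ 2017:Mon✓ 2018:Tue 2019:Wed
Years with five Mondays: 1967, 1971, 1972, 1976, 1977, 1978, 1982, 1983, 1988, 1989, 1993, 1994, 1995, 1999, 2000, 2004, 2005, 2006, 2010, 2011, 2016, 2017 → 22.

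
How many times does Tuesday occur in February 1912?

February 1912 has 29 days and begins on Thursday.
The first Tuesday is February 6.
Tuesdays fall on 6, 13, 20, 27 — that's 4.

4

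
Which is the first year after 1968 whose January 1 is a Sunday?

Jan 1 advances by 2 weekdays after a leap year and by 1 after a common year.
1968: Jan 1 is Monday (leap).
1969: Wednesday
1970: Thursday
1971: Friday
1972: Saturday (leap)
1973: Monday
1974: Tuesday
1975: Wednesday
1976: Thursday (leap)
1977: Saturday
1978: Sunday
1978 begins on a Sunday

1978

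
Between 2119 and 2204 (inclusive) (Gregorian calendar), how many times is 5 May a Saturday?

13

Track 5 May's weekday year by year (advancing +1, or +2 across a Feb 29):
  2119: Fri  2120: Sun (+2)  2121: Mon (+1)  2122: Tue (+1)  2123: Wed (+1)
  2124: Fri (+2)  2125: Sat (+1) ✓  2126: Sun (+1)  2127: Mon (+1)  2128: Wed (+2)
  2129: Thu (+1)  2130: Fri (+1)  2131: Sat (+1) ✓  2132: Mon (+2)  … (58 more years) …
  2191: Thu (+1)  2192: Sat (+2) ✓  2193: Sun (+1)  2194: Mon (+1)  2195: Tue (+1)
  2196: Thu (+2)  2197: Fri (+1)  2198: Sat (+1) ✓  2199: Sun (+1)  2200: Mon (+1)
  2201: Tue (+1)  2202: Wed (+1)  2203: Thu (+1)  2204: Sat (+2) ✓
Saturday years: 2125, 2131, 2136, 2142, 2153, 2159, 2164, 2170, 2181, 2187, 2192, 2198, 2204 — 13 in total.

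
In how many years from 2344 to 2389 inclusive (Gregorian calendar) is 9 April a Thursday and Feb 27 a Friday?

5

Check each year's weekday for 9 April and Feb 27:
  2344: Sun/Sun  2345: Mon/Tue  2346: Tue/Wed  2347: Wed/Thu  2348: Fri/Fri  2349: Sat/Sun  2350: Sun/Mon  2351: Mon/Tue  2352: Wed/Wed  2353: Thu/Fri ✓  2354: Fri/Sat  2355: Sat/Sun  2356: Mon/Mon  2357: Tue/Wed  …(18 more)…  2376: Fri/Fri  2377: Sat/Sun  2378: Sun/Mon  2379: Mon/Tue  2380: Wed/Wed  2381: Thu/Fri ✓  2382: Fri/Sat  2383: Sat/Sun  2384: Mon/Mon  2385: Tue/Wed  2386: Wed/Thu  2387: Thu/Fri ✓  2388: Sat/Sat  2389: Sun/Mon
Both conditions hold in: 2353, 2359, 2370, 2381, 2387 — 5.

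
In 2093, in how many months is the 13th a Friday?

3

Check the 13th of each month of 2093: Jan 13: Tue, Feb 13: Fri, Mar 13: Fri, Apr 13: Mon, May 13: Wed, Jun 13: Sat, Jul 13: Mon, Aug 13: Thu, Sep 13: Sun, Oct 13: Tue, Nov 13: Fri, Dec 13: Sun.
Friday occurs in February, March, November — 3 months.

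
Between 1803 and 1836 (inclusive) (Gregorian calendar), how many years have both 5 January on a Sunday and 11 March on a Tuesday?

Check each year's weekday for 5 January and 11 March:
  1803: Wed/Fri  1804: Thu/Sun  1805: Sat/Mon  1806: Sun/Tue ✓  1807: Mon/Wed  1808: Tue/Fri  1809: Thu/Sat  1810: Fri/Sun  1811: Sat/Mon  1812: Sun/Wed  1813: Tue/Thu  1814: Wed/Fri  1815: Thu/Sat  1816: Fri/Mon  …(6 more)…  1823: Sun/Tue ✓  1824: Mon/Thu  1825: Wed/Fri  1826: Thu/Sat  1827: Fri/Sun  1828: Sat/Tue  1829: Mon/Wed  1830: Tue/Thu  1831: Wed/Fri  1832: Thu/Sun  1833: Sat/Mon  1834: Sun/Tue ✓  1835: Mon/Wed  1836: Tue/Fri
Both conditions hold in: 1806, 1817, 1823, 1834 — 4.

4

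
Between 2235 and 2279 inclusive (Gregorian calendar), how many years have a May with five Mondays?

May has 31 days; it has five Mondays when Monday falls among the first (month-length − 28) days — i.e. when May 1 is one of Monday/Sunday/Saturday.
May 1 by year: 2235:Fri 2236:Sun✓ 2237:Mon✓ 2238:Tue 2239:Wed 2240:Fri 2241:Sat✓ 2242:Sun✓ 2243:Mon✓ 2244:Wed 2245:Thu 2246:Fri 2247:Sat✓ 2248:Mon✓ 2249:Tue …(15 more)… 2265:Mon✓ 2266:Tue 2267:Wed 2268:Fri 2269:Sat✓ 2270:Sun✓ 2271:Mon✓ 2272:Wed 2273:Thu 2274:Fri 2275:Sat✓ 2276:Mon✓ 2277:Tue 2278:Wed 2279:Thu
Years with five Mondays: 2236, 2237, 2241, 2242, 2243, 2247, 2248, 2252, 2253, 2254, 2258, 2259, 2264, 2265, 2269, 2270, 2271, 2275, 2276 → 19.

19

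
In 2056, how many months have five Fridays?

4

A month of length L has five Fridays iff its first Friday is on day ≤ L−28 (so day 1–3 in a 31-day month, 1–2 in a 30-day month, day 1 in a leap February).
Checking each month of 2056: Jan starts Sat (31d); Feb starts Tue (29d); Mar starts Wed (31d) ✓; Apr starts Sat (30d); May starts Mon (31d); Jun starts Thu (30d) ✓; Jul starts Sat (31d); Aug starts Tue (31d); Sep starts Fri (30d) ✓; Oct starts Sun (31d); Nov starts Wed (30d); Dec starts Fri (31d) ✓.
Five-Friday months: March, June, September, December → 4.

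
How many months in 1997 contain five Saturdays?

4

A month of length L has five Saturdays iff its first Saturday is on day ≤ L−28 (so day 1–3 in a 31-day month, 1–2 in a 30-day month, day 1 in a leap February).
Checking each month of 1997: Jan starts Wed (31d); Feb starts Sat (28d); Mar starts Sat (31d) ✓; Apr starts Tue (30d); May starts Thu (31d) ✓; Jun starts Sun (30d); Jul starts Tue (31d); Aug starts Fri (31d) ✓; Sep starts Mon (30d); Oct starts Wed (31d); Nov starts Sat (30d) ✓; Dec starts Mon (31d).
Five-Saturday months: March, May, August, November → 4.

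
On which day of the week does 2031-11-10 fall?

January 1, 2031 is a Wednesday.
November 10 is day 314 of the year, i.e. 313 days after Jan 1.
313 mod 7 = 5, so advance 5 weekdays from Wednesday: Monday.

Monday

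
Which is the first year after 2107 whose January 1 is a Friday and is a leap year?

2112

Jan 1 advances by 2 weekdays after a leap year and by 1 after a common year.
2107: Jan 1 is Saturday.
2108: Sunday (leap)
2109: Tuesday
2110: Wednesday
2111: Thursday
2112: Friday (leap)
2112 begins on a Friday and is a leap year.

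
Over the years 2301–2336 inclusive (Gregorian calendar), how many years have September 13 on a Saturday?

Track September 13's weekday year by year (advancing +1, or +2 across a Feb 29):
  2301: Fri  2302: Sat (+1) ✓  2303: Sun (+1)  2304: Tue (+2)  2305: Wed (+1)
  2306: Thu (+1)  2307: Fri (+1)  2308: Sun (+2)  2309: Mon (+1)  2310: Tue (+1)
  2311: Wed (+1)  2312: Fri (+2)  2313: Sat (+1) ✓  2314: Sun (+1)  … (8 more years) …
  2323: Thu (+1)  2324: Sat (+2) ✓  2325: Sun (+1)  2326: Mon (+1)  2327: Tue (+1)
  2328: Thu (+2)  2329: Fri (+1)  2330: Sat (+1) ✓  2331: Sun (+1)  2332: Tue (+2)
  2333: Wed (+1)  2334: Thu (+1)  2335: Fri (+1)  2336: Sun (+2)
Saturday years: 2302, 2313, 2319, 2324, 2330 — 5 in total.

5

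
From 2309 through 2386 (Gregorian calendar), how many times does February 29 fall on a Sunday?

3

Leap years in 2309–2386: 19 of them.
Feb 29 weekday advances by 5 (mod 7) from one leap year to the next four years later (or differs when a century non-leap intervenes).
Leap-day weekdays: 2312:Thu 2316:Tue 2320:Sun✓ 2324:Fri 2328:Wed 2332:Mon 2336:Sat 2340:Thu 2344:Tue 2348:Sun✓ 2352:Fri 2356:Wed 2360:Mon 2364:Sat 2368:Thu 2372:Tue 2376:Sun✓ 2380:Fri 2384:Wed
Sunday: 2320, 2348, 2376 → 3.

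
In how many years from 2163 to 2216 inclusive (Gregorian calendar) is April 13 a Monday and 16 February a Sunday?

2

Check each year's weekday for April 13 and 16 February:
  2163: Wed/Wed  2164: Fri/Thu  2165: Sat/Sat  2166: Sun/Sun  2167: Mon/Mon  2168: Wed/Tue  2169: Thu/Thu  2170: Fri/Fri  2171: Sat/Sat  2172: Mon/Sun ✓  2173: Tue/Tue  2174: Wed/Wed  2175: Thu/Thu  2176: Sat/Fri  …(26 more)…  2203: Wed/Wed  2204: Fri/Thu  2205: Sat/Sat  2206: Sun/Sun  2207: Mon/Mon  2208: Wed/Tue  2209: Thu/Thu  2210: Fri/Fri  2211: Sat/Sat  2212: Mon/Sun ✓  2213: Tue/Tue  2214: Wed/Wed  2215: Thu/Thu  2216: Sat/Fri
Both conditions hold in: 2172, 2212 — 2.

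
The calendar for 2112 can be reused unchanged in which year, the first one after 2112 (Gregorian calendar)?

2140

Two years share a calendar iff Jan 1 falls on the same weekday and both are leap or both are common. 2112: Jan 1 is Friday, leap year.
2113: Jan 1 Sunday, common
2114: Jan 1 Monday, common
2115: Jan 1 Tuesday, common
2116: Jan 1 Wednesday, leap
2117: Jan 1 Friday, common
2118: Jan 1 Saturday, common
2119: Jan 1 Sunday, common
2120: Jan 1 Monday, leap
2121: Jan 1 Wednesday, common
2122: Jan 1 Thursday, common
2123: Jan 1 Friday, common
2124: Jan 1 Saturday, leap
2125: Jan 1 Monday, common
2126: Jan 1 Tuesday, common
2127: Jan 1 Wednesday, common
2128: Jan 1 Thursday, leap
2129: Jan 1 Saturday, common
2130: Jan 1 Sunday, common
2131: Jan 1 Monday, common
2132: Jan 1 Tuesday, leap
2133: Jan 1 Thursday, common
2134: Jan 1 Friday, common
2135: Jan 1 Saturday, common
2136: Jan 1 Sunday, leap
2137: Jan 1 Tuesday, common
2138: Jan 1 Wednesday, common
2139: Jan 1 Thursday, common
2140: Jan 1 Friday, leap
2140 matches on both conditions.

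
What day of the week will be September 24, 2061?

Saturday

January 1, 2061 is a Saturday.
September 24 is day 267 of the year, i.e. 266 days after Jan 1.
266 mod 7 = 0, so advance 0 weekdays from Saturday: Saturday.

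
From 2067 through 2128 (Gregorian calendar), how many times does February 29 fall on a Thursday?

2

Leap years in 2067–2128: 15 of them.
Feb 29 weekday advances by 5 (mod 7) from one leap year to the next four years later (or differs when a century non-leap intervenes).
Leap-day weekdays: 2068:Wed 2072:Mon 2076:Sat 2080:Thu✓ 2084:Tue 2088:Sun 2092:Fri 2096:Wed 2104:Fri 2108:Wed 2112:Mon 2116:Sat 2120:Thu✓ 2124:Tue 2128:Sun
Thursday: 2080, 2120 → 2.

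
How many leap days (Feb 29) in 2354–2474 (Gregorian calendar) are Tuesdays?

Leap years in 2354–2474: 30 of them.
Feb 29 weekday advances by 5 (mod 7) from one leap year to the next four years later (or differs when a century non-leap intervenes).
Leap-day weekdays: 2356:Wed 2360:Mon 2364:Sat 2368:Thu 2372:Tue✓ 2376:Sun 2380:Fri 2384:Wed 2388:Mon 2392:Sat 2396:Thu 2400:Tue✓ 2404:Sun …(4 more)… 2424:Thu 2428:Tue✓ 2432:Sun 2436:Fri 2440:Wed 2444:Mon 2448:Sat 2452:Thu 2456:Tue✓ 2460:Sun 2464:Fri 2468:Wed 2472:Mon
Tuesday: 2372, 2400, 2428, 2456 → 4.

4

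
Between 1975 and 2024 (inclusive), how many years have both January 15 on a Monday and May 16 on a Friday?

Check each year's weekday for January 15 and May 16:
  1975: Wed/Fri  1976: Thu/Sun  1977: Sat/Mon  1978: Sun/Tue  1979: Mon/Wed  1980: Tue/Fri  1981: Thu/Sat  1982: Fri/Sun  1983: Sat/Mon  1984: Sun/Wed  1985: Tue/Thu  1986: Wed/Fri  1987: Thu/Sat  1988: Fri/Mon  …(22 more)…  2011: Sat/Mon  2012: Sun/Wed  2013: Tue/Thu  2014: Wed/Fri  2015: Thu/Sat  2016: Fri/Mon  2017: Sun/Tue  2018: Mon/Wed  2019: Tue/Thu  2020: Wed/Sat  2021: Fri/Sun  2022: Sat/Mon  2023: Sun/Tue  2024: Mon/Thu
Both conditions hold in: no year — 0.

0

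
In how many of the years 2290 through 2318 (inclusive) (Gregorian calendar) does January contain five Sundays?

12

January has 31 days; it has five Sundays when Sunday falls among the first (month-length − 28) days — i.e. when January 1 is one of Sunday/Saturday/Friday.
January 1 by year: 2290:Wed 2291:Thu 2292:Fri✓ 2293:Sun✓ 2294:Mon 2295:Tue 2296:Wed 2297:Fri✓ 2298:Sat✓ 2299:Sun✓ 2300:Mon 2301:Tue 2302:Wed 2303:Thu 2304:Fri✓ 2305:Sun✓ 2306:Mon 2307:Tue 2308:Wed 2309:Fri✓ 2310:Sat✓ 2311:Sun✓ 2312:Mon 2313:Wed 2314:Thu 2315:Fri✓ 2316:Sat✓ 2317:Mon 2318:Tue
Years with five Sundays: 2292, 2293, 2297, 2298, 2299, 2304, 2305, 2309, 2310, 2311, 2315, 2316 → 12.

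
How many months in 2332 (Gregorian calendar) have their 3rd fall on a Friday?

Check the 3rd of each month of 2332: Jan 3: Sun, Feb 3: Wed, Mar 3: Thu, Apr 3: Sun, May 3: Tue, Jun 3: Fri, Jul 3: Sun, Aug 3: Wed, Sep 3: Sat, Oct 3: Mon, Nov 3: Thu, Dec 3: Sat.
Friday occurs in June — 1 month.

1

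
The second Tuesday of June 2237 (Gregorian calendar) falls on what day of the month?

June 1, 2237 is a Thursday, so the first Tuesday is the 6th.
The second Tuesday is 6 + 7 = 13.

13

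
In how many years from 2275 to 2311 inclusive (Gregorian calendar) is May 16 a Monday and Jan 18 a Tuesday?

Check each year's weekday for May 16 and Jan 18:
  2275: Sun/Mon  2276: Tue/Tue  2277: Wed/Thu  2278: Thu/Fri  2279: Fri/Sat  2280: Sun/Sun  2281: Mon/Tue ✓  2282: Tue/Wed  2283: Wed/Thu  2284: Fri/Fri  2285: Sat/Sun  2286: Sun/Mon  2287: Mon/Tue ✓  2288: Wed/Wed  …(9 more)…  2298: Mon/Tue ✓  2299: Tue/Wed  2300: Wed/Thu  2301: Thu/Fri  2302: Fri/Sat  2303: Sat/Sun  2304: Mon/Mon  2305: Tue/Wed  2306: Wed/Thu  2307: Thu/Fri  2308: Sat/Sat  2309: Sun/Mon  2310: Mon/Tue ✓  2311: Tue/Wed
Both conditions hold in: 2281, 2287, 2298, 2310 — 4.

4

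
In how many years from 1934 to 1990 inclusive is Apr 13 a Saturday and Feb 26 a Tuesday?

6

Check each year's weekday for Apr 13 and Feb 26:
  1934: Fri/Mon  1935: Sat/Tue ✓  1936: Mon/Wed  1937: Tue/Fri  1938: Wed/Sat  1939: Thu/Sun  1940: Sat/Mon  1941: Sun/Wed  1942: Mon/Thu  1943: Tue/Fri  1944: Thu/Sat  1945: Fri/Mon  1946: Sat/Tue ✓  1947: Sun/Wed  …(29 more)…  1977: Wed/Sat  1978: Thu/Sun  1979: Fri/Mon  1980: Sun/Tue  1981: Mon/Thu  1982: Tue/Fri  1983: Wed/Sat  1984: Fri/Sun  1985: Sat/Tue ✓  1986: Sun/Wed  1987: Mon/Thu  1988: Wed/Fri  1989: Thu/Sun  1990: Fri/Mon
Both conditions hold in: 1935, 1946, 1957, 1963, 1974, 1985 — 6.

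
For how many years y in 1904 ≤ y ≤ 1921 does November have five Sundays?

4

November has 30 days; it has five Sundays when Sunday falls among the first (month-length − 28) days — i.e. when November 1 is one of Sunday/Saturday.
November 1 by year: 1904:Tue 1905:Wed 1906:Thu 1907:Fri 1908:Sun✓ 1909:Mon 1910:Tue 1911:Wed 1912:Fri 1913:Sat✓ 1914:Sun✓ 1915:Mon 1916:Wed 1917:Thu 1918:Fri 1919:Sat✓ 1920:Mon 1921:Tue
Years with five Sundays: 1908, 1913, 1914, 1919 → 4.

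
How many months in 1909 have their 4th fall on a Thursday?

3

Check the 4th of each month of 1909: Jan 4: Mon, Feb 4: Thu, Mar 4: Thu, Apr 4: Sun, May 4: Tue, Jun 4: Fri, Jul 4: Sun, Aug 4: Wed, Sep 4: Sat, Oct 4: Mon, Nov 4: Thu, Dec 4: Sat.
Thursday occurs in February, March, November — 3 months.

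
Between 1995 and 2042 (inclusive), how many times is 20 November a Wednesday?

7

Track 20 November's weekday year by year (advancing +1, or +2 across a Feb 29):
  1995: Mon  1996: Wed (+2) ✓  1997: Thu (+1)  1998: Fri (+1)  1999: Sat (+1)
  2000: Mon (+2)  2001: Tue (+1)  2002: Wed (+1) ✓  2003: Thu (+1)  2004: Sat (+2)
  2005: Sun (+1)  2006: Mon (+1)  2007: Tue (+1)  2008: Thu (+2)  … (20 more years) …
  2029: Tue (+1)  2030: Wed (+1) ✓  2031: Thu (+1)  2032: Sat (+2)  2033: Sun (+1)
  2034: Mon (+1)  2035: Tue (+1)  2036: Thu (+2)  2037: Fri (+1)  2038: Sat (+1)
  2039: Sun (+1)  2040: Tue (+2)  2041: Wed (+1) ✓  2042: Thu (+1)
Wednesday years: 1996, 2002, 2013, 2019, 2024, 2030, 2041 — 7 in total.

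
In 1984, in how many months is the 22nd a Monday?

1

Check the 22nd of each month of 1984: Jan 22: Sun, Feb 22: Wed, Mar 22: Thu, Apr 22: Sun, May 22: Tue, Jun 22: Fri, Jul 22: Sun, Aug 22: Wed, Sep 22: Sat, Oct 22: Mon, Nov 22: Thu, Dec 22: Sat.
Monday occurs in October — 1 month.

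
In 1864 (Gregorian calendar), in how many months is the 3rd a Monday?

Check the 3rd of each month of 1864: Jan 3: Sun, Feb 3: Wed, Mar 3: Thu, Apr 3: Sun, May 3: Tue, Jun 3: Fri, Jul 3: Sun, Aug 3: Wed, Sep 3: Sat, Oct 3: Mon, Nov 3: Thu, Dec 3: Sat.
Monday occurs in October — 1 month.

1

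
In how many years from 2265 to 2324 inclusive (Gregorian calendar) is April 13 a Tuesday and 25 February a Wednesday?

2

Check each year's weekday for April 13 and 25 February:
  2265: Thu/Sat  2266: Fri/Sun  2267: Sat/Mon  2268: Mon/Tue  2269: Tue/Thu  2270: Wed/Fri  2271: Thu/Sat  2272: Sat/Sun  2273: Sun/Tue  2274: Mon/Wed  2275: Tue/Thu  2276: Thu/Fri  2277: Fri/Sun  2278: Sat/Mon  …(32 more)…  2311: Thu/Sat  2312: Sat/Sun  2313: Sun/Tue  2314: Mon/Wed  2315: Tue/Thu  2316: Thu/Fri  2317: Fri/Sun  2318: Sat/Mon  2319: Sun/Tue  2320: Tue/Wed ✓  2321: Wed/Fri  2322: Thu/Sat  2323: Fri/Sun  2324: Sun/Mon
Both conditions hold in: 2280, 2320 — 2.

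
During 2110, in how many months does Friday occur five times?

4

A month of length L has five Fridays iff its first Friday is on day ≤ L−28 (so day 1–3 in a 31-day month, 1–2 in a 30-day month, day 1 in a leap February).
Checking each month of 2110: Jan starts Wed (31d) ✓; Feb starts Sat (28d); Mar starts Sat (31d); Apr starts Tue (30d); May starts Thu (31d) ✓; Jun starts Sun (30d); Jul starts Tue (31d); Aug starts Fri (31d) ✓; Sep starts Mon (30d); Oct starts Wed (31d) ✓; Nov starts Sat (30d); Dec starts Mon (31d).
Five-Friday months: January, May, August, October → 4.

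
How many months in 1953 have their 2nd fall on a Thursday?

Check the 2nd of each month of 1953: Jan 2: Fri, Feb 2: Mon, Mar 2: Mon, Apr 2: Thu, May 2: Sat, Jun 2: Tue, Jul 2: Thu, Aug 2: Sun, Sep 2: Wed, Oct 2: Fri, Nov 2: Mon, Dec 2: Wed.
Thursday occurs in April, July — 2 months.

2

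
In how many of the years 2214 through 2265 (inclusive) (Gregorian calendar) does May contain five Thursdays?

22

May has 31 days; it has five Thursdays when Thursday falls among the first (month-length − 28) days — i.e. when May 1 is one of Thursday/Wednesday/Tuesday.
May 1 by year: 2214:Sun 2215:Mon 2216:Wed✓ 2217:Thu✓ 2218:Fri 2219:Sat 2220:Mon 2221:Tue✓ 2222:Wed✓ 2223:Thu✓ 2224:Sat 2225:Sun 2226:Mon 2227:Tue✓ 2228:Thu✓ …(22 more)… 2251:Thu✓ 2252:Sat 2253:Sun 2254:Mon 2255:Tue✓ 2256:Thu✓ 2257:Fri 2258:Sat 2259:Sun 2260:Tue✓ 2261:Wed✓ 2262:Thu✓ 2263:Fri 2264:Sun 2265:Mon
Years with five Thursdays: 2216, 2217, 2221, 2222, 2223, 2227, 2228, 2232, 2233, 2234, 2238, 2239, 2244, 2245, 2249, 2250, 2251, 2255, 2256, 2260, 2261, 2262 → 22.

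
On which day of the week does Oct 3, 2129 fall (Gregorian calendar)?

January 1, 2129 is a Saturday.
October 3 is day 276 of the year, i.e. 275 days after Jan 1.
275 mod 7 = 2, so advance 2 weekdays from Saturday: Monday.

Monday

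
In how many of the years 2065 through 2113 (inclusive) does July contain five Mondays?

19

July has 31 days; it has five Mondays when Monday falls among the first (month-length − 28) days — i.e. when July 1 is one of Monday/Sunday/Saturday.
July 1 by year: 2065:Wed 2066:Thu 2067:Fri 2068:Sun✓ 2069:Mon✓ 2070:Tue 2071:Wed 2072:Fri 2073:Sat✓ 2074:Sun✓ 2075:Mon✓ 2076:Wed 2077:Thu 2078:Fri 2079:Sat✓ …(19 more)… 2099:Wed 2100:Thu 2101:Fri 2102:Sat✓ 2103:Sun✓ 2104:Tue 2105:Wed 2106:Thu 2107:Fri 2108:Sun✓ 2109:Mon✓ 2110:Tue 2111:Wed 2112:Fri 2113:Sat✓
Years with five Mondays: 2068, 2069, 2073, 2074, 2075, 2079, 2080, 2084, 2085, 2086, 2090, 2091, 2096, 2097, 2102, 2103, 2108, 2109, 2113 → 19.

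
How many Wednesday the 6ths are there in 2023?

2

Check the 6th of each month of 2023: Jan 6: Fri, Feb 6: Mon, Mar 6: Mon, Apr 6: Thu, May 6: Sat, Jun 6: Tue, Jul 6: Thu, Aug 6: Sun, Sep 6: Wed, Oct 6: Fri, Nov 6: Mon, Dec 6: Wed.
Wednesday occurs in September, December — 2 months.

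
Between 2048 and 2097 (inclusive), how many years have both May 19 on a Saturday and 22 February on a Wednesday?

Check each year's weekday for May 19 and 22 February:
  2048: Tue/Sat  2049: Wed/Mon  2050: Thu/Tue  2051: Fri/Wed  2052: Sun/Thu  2053: Mon/Sat  2054: Tue/Sun  2055: Wed/Mon  2056: Fri/Tue  2057: Sat/Thu  2058: Sun/Fri  2059: Mon/Sat  2060: Wed/Sun  2061: Thu/Tue  …(22 more)…  2084: Fri/Tue  2085: Sat/Thu  2086: Sun/Fri  2087: Mon/Sat  2088: Wed/Sun  2089: Thu/Tue  2090: Fri/Wed  2091: Sat/Thu  2092: Mon/Fri  2093: Tue/Sun  2094: Wed/Mon  2095: Thu/Tue  2096: Sat/Wed ✓  2097: Sun/Fri
Both conditions hold in: 2068, 2096 — 2.

2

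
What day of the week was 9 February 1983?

January 1, 1983 is a Saturday.
February 9 is day 40 of the year, i.e. 39 days after Jan 1.
39 mod 7 = 4, so advance 4 weekdays from Saturday: Wednesday.

Wednesday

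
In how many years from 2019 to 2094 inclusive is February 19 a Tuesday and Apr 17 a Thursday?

3

Check each year's weekday for February 19 and Apr 17:
  2019: Tue/Wed  2020: Wed/Fri  2021: Fri/Sat  2022: Sat/Sun  2023: Sun/Mon  2024: Mon/Wed  2025: Wed/Thu  2026: Thu/Fri  2027: Fri/Sat  2028: Sat/Mon  2029: Mon/Tue  2030: Tue/Wed  2031: Wed/Thu  2032: Thu/Sat  …(48 more)…  2081: Wed/Thu  2082: Thu/Fri  2083: Fri/Sat  2084: Sat/Mon  2085: Mon/Tue  2086: Tue/Wed  2087: Wed/Thu  2088: Thu/Sat  2089: Sat/Sun  2090: Sun/Mon  2091: Mon/Tue  2092: Tue/Thu ✓  2093: Thu/Fri  2094: Fri/Sat
Both conditions hold in: 2036, 2064, 2092 — 3.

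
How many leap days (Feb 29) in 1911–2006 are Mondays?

Leap years in 1911–2006: 24 of them.
Feb 29 weekday advances by 5 (mod 7) from one leap year to the next four years later (or differs when a century non-leap intervenes).
Leap-day weekdays: 1912:Thu 1916:Tue 1920:Sun 1924:Fri 1928:Wed 1932:Mon✓ 1936:Sat 1940:Thu 1944:Tue 1948:Sun 1952:Fri 1956:Wed 1960:Mon✓ 1964:Sat 1968:Thu 1972:Tue 1976:Sun 1980:Fri 1984:Wed 1988:Mon✓ 1992:Sat 1996:Thu 2000:Tue 2004:Sun
Monday: 1932, 1960, 1988 → 3.

3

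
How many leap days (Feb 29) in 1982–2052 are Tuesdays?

Leap years in 1982–2052: 18 of them.
Feb 29 weekday advances by 5 (mod 7) from one leap year to the next four years later (or differs when a century non-leap intervenes).
Leap-day weekdays: 1984:Wed 1988:Mon 1992:Sat 1996:Thu 2000:Tue✓ 2004:Sun 2008:Fri 2012:Wed 2016:Mon 2020:Sat 2024:Thu 2028:Tue✓ 2032:Sun 2036:Fri 2040:Wed 2044:Mon 2048:Sat 2052:Thu
Tuesday: 2000, 2028 → 2.

2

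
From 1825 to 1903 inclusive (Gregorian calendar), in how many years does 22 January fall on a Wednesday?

11

Track 22 January's weekday year by year (advancing +1, or +2 across a Feb 29):
  1825: Sat  1826: Sun (+1)  1827: Mon (+1)  1828: Tue (+1)  1829: Thu (+2)
  1830: Fri (+1)  1831: Sat (+1)  1832: Sun (+1)  1833: Tue (+2)  1834: Wed (+1) ✓
  1835: Thu (+1)  1836: Fri (+1)  1837: Sun (+2)  1838: Mon (+1)  … (51 more years) …
  1890: Wed (+1) ✓  1891: Thu (+1)  1892: Fri (+1)  1893: Sun (+2)  1894: Mon (+1)
  1895: Tue (+1)  1896: Wed (+1) ✓  1897: Fri (+2)  1898: Sat (+1)  1899: Sun (+1)
  1900: Mon (+1)  1901: Tue (+1)  1902: Wed (+1) ✓  1903: Thu (+1)
Wednesday years: 1834, 1840, 1845, 1851, 1862, 1868, 1873, 1879, 1890, 1896, 1902 — 11 in total.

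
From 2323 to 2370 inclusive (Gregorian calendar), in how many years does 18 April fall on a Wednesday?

Track 18 April's weekday year by year (advancing +1, or +2 across a Feb 29):
  2323: Wed ✓  2324: Fri (+2)  2325: Sat (+1)  2326: Sun (+1)  2327: Mon (+1)
  2328: Wed (+2) ✓  2329: Thu (+1)  2330: Fri (+1)  2331: Sat (+1)  2332: Mon (+2)
  2333: Tue (+1)  2334: Wed (+1) ✓  2335: Thu (+1)  2336: Sat (+2)  … (20 more years) …
  2357: Thu (+1)  2358: Fri (+1)  2359: Sat (+1)  2360: Mon (+2)  2361: Tue (+1)
  2362: Wed (+1) ✓  2363: Thu (+1)  2364: Sat (+2)  2365: Sun (+1)  2366: Mon (+1)
  2367: Tue (+1)  2368: Thu (+2)  2369: Fri (+1)  2370: Sat (+1)
Wednesday years: 2323, 2328, 2334, 2345, 2351, 2356, 2362 — 7 in total.

7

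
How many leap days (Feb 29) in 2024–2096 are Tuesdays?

3

Leap years in 2024–2096: 19 of them.
Feb 29 weekday advances by 5 (mod 7) from one leap year to the next four years later (or differs when a century non-leap intervenes).
Leap-day weekdays: 2024:Thu 2028:Tue✓ 2032:Sun 2036:Fri 2040:Wed 2044:Mon 2048:Sat 2052:Thu 2056:Tue✓ 2060:Sun 2064:Fri 2068:Wed 2072:Mon 2076:Sat 2080:Thu 2084:Tue✓ 2088:Sun 2092:Fri 2096:Wed
Tuesday: 2028, 2056, 2084 → 3.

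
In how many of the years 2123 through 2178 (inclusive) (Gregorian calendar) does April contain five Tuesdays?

April has 30 days; it has five Tuesdays when Tuesday falls among the first (month-length − 28) days — i.e. when April 1 is one of Tuesday/Monday.
April 1 by year: 2123:Thu 2124:Sat 2125:Sun 2126:Mon✓ 2127:Tue✓ 2128:Thu 2129:Fri 2130:Sat 2131:Sun 2132:Tue✓ 2133:Wed 2134:Thu 2135:Fri 2136:Sun 2137:Mon✓ …(26 more)… 2164:Sun 2165:Mon✓ 2166:Tue✓ 2167:Wed 2168:Fri 2169:Sat 2170:Sun 2171:Mon✓ 2172:Wed 2173:Thu 2174:Fri 2175:Sat 2176:Mon✓ 2177:Tue✓ 2178:Wed
Years with five Tuesdays: 2126, 2127, 2132, 2137, 2138, 2143, 2148, 2149, 2154, 2155, 2160, 2165, 2166, 2171, 2176, 2177 → 16.

16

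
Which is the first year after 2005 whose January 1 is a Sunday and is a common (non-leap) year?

2006

Jan 1 advances by 2 weekdays after a leap year and by 1 after a common year.
2005: Jan 1 is Saturday.
2006: Sunday
2006 begins on a Sunday and is a common year.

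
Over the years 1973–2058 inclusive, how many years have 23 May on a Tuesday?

Track 23 May's weekday year by year (advancing +1, or +2 across a Feb 29):
  1973: Wed  1974: Thu (+1)  1975: Fri (+1)  1976: Sun (+2)  1977: Mon (+1)
  1978: Tue (+1) ✓  1979: Wed (+1)  1980: Fri (+2)  1981: Sat (+1)  1982: Sun (+1)
  1983: Mon (+1)  1984: Wed (+2)  1985: Thu (+1)  1986: Fri (+1)  … (58 more years) …
  2045: Tue (+1) ✓  2046: Wed (+1)  2047: Thu (+1)  2048: Sat (+2)  2049: Sun (+1)
  2050: Mon (+1)  2051: Tue (+1) ✓  2052: Thu (+2)  2053: Fri (+1)  2054: Sat (+1)
  2055: Sun (+1)  2056: Tue (+2) ✓  2057: Wed (+1)  2058: Thu (+1)
Tuesday years: 1978, 1989, 1995, 2000, 2006, 2017, 2023, 2028, 2034, 2045, 2051, 2056 — 12 in total.

12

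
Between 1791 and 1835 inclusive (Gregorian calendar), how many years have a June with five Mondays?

14

June has 30 days; it has five Mondays when Monday falls among the first (month-length − 28) days — i.e. when June 1 is one of Monday/Sunday.
June 1 by year: 1791:Wed 1792:Fri 1793:Sat 1794:Sun✓ 1795:Mon✓ 1796:Wed 1797:Thu 1798:Fri 1799:Sat 1800:Sun✓ 1801:Mon✓ 1802:Tue 1803:Wed 1804:Fri 1805:Sat …(15 more)… 1821:Fri 1822:Sat 1823:Sun✓ 1824:Tue 1825:Wed 1826:Thu 1827:Fri 1828:Sun✓ 1829:Mon✓ 1830:Tue 1831:Wed 1832:Fri 1833:Sat 1834:Sun✓ 1835:Mon✓
Years with five Mondays: 1794, 1795, 1800, 1801, 1806, 1807, 1812, 1817, 1818, 1823, 1828, 1829, 1834, 1835 → 14.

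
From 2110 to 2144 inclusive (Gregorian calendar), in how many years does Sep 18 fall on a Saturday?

Track Sep 18's weekday year by year (advancing +1, or +2 across a Feb 29):
  2110: Thu  2111: Fri (+1)  2112: Sun (+2)  2113: Mon (+1)  2114: Tue (+1)
  2115: Wed (+1)  2116: Fri (+2)  2117: Sat (+1) ✓  2118: Sun (+1)  2119: Mon (+1)
  2120: Wed (+2)  2121: Thu (+1)  2122: Fri (+1)  2123: Sat (+1) ✓  … (7 more years) …
  2131: Tue (+1)  2132: Thu (+2)  2133: Fri (+1)  2134: Sat (+1) ✓  2135: Sun (+1)
  2136: Tue (+2)  2137: Wed (+1)  2138: Thu (+1)  2139: Fri (+1)  2140: Sun (+2)
  2141: Mon (+1)  2142: Tue (+1)  2143: Wed (+1)  2144: Fri (+2)
Saturday years: 2117, 2123, 2128, 2134 — 4 in total.

4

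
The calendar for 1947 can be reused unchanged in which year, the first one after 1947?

1958

Two years share a calendar iff Jan 1 falls on the same weekday and both are leap or both are common. 1947: Jan 1 is Wednesday, common year.
1948: Jan 1 Thursday, leap
1949: Jan 1 Saturday, common
1950: Jan 1 Sunday, common
1951: Jan 1 Monday, common
1952: Jan 1 Tuesday, leap
1953: Jan 1 Thursday, common
1954: Jan 1 Friday, common
1955: Jan 1 Saturday, common
1956: Jan 1 Sunday, leap
1957: Jan 1 Tuesday, common
1958: Jan 1 Wednesday, common
1958 matches on both conditions.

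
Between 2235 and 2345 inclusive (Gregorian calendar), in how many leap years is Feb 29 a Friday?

3

Leap years in 2235–2345: 27 of them.
Feb 29 weekday advances by 5 (mod 7) from one leap year to the next four years later (or differs when a century non-leap intervenes).
Leap-day weekdays: 2236:Mon 2240:Sat 2244:Thu 2248:Tue 2252:Sun 2256:Fri✓ 2260:Wed 2264:Mon 2268:Sat 2272:Thu 2276:Tue 2280:Sun 2284:Fri✓ 2288:Wed 2292:Mon 2296:Sat 2304:Mon 2308:Sat 2312:Thu 2316:Tue 2320:Sun 2324:Fri✓ 2328:Wed 2332:Mon 2336:Sat 2340:Thu 2344:Tue
Friday: 2256, 2284, 2324 → 3.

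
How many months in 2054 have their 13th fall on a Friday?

3

Check the 13th of each month of 2054: Jan 13: Tue, Feb 13: Fri, Mar 13: Fri, Apr 13: Mon, May 13: Wed, Jun 13: Sat, Jul 13: Mon, Aug 13: Thu, Sep 13: Sun, Oct 13: Tue, Nov 13: Fri, Dec 13: Sun.
Friday occurs in February, March, November — 3 months.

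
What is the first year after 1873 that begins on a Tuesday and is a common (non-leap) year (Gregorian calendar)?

Jan 1 advances by 2 weekdays after a leap year and by 1 after a common year.
1873: Jan 1 is Wednesday.
1874: Thursday
1875: Friday
1876: Saturday (leap)
1877: Monday
1878: Tuesday
1878 begins on a Tuesday and is a common year.

1878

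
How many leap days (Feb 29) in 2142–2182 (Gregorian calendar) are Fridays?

Leap years in 2142–2182: 10 of them.
Feb 29 weekday advances by 5 (mod 7) from one leap year to the next four years later (or differs when a century non-leap intervenes).
Leap-day weekdays: 2144:Sat 2148:Thu 2152:Tue 2156:Sun 2160:Fri✓ 2164:Wed 2168:Mon 2172:Sat 2176:Thu 2180:Tue
Friday: 2160 → 1.

1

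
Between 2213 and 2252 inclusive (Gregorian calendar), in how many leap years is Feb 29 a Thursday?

2

Leap years in 2213–2252: 10 of them.
Feb 29 weekday advances by 5 (mod 7) from one leap year to the next four years later (or differs when a century non-leap intervenes).
Leap-day weekdays: 2216:Thu✓ 2220:Tue 2224:Sun 2228:Fri 2232:Wed 2236:Mon 2240:Sat 2244:Thu✓ 2248:Tue 2252:Sun
Thursday: 2216, 2244 → 2.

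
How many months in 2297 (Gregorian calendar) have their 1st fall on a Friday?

2

Check the 1st of each month of 2297: Jan 1: Fri, Feb 1: Mon, Mar 1: Mon, Apr 1: Thu, May 1: Sat, Jun 1: Tue, Jul 1: Thu, Aug 1: Sun, Sep 1: Wed, Oct 1: Fri, Nov 1: Mon, Dec 1: Wed.
Friday occurs in January, October — 2 months.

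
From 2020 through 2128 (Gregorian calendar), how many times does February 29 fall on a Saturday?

Leap years in 2020–2128: 27 of them.
Feb 29 weekday advances by 5 (mod 7) from one leap year to the next four years later (or differs when a century non-leap intervenes).
Leap-day weekdays: 2020:Sat✓ 2024:Thu 2028:Tue 2032:Sun 2036:Fri 2040:Wed 2044:Mon 2048:Sat✓ 2052:Thu 2056:Tue 2060:Sun 2064:Fri 2068:Wed 2072:Mon 2076:Sat✓ 2080:Thu 2084:Tue 2088:Sun 2092:Fri 2096:Wed 2104:Fri 2108:Wed 2112:Mon 2116:Sat✓ 2120:Thu 2124:Tue 2128:Sun
Saturday: 2020, 2048, 2076, 2116 → 4.

4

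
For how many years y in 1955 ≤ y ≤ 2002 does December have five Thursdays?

December has 31 days; it has five Thursdays when Thursday falls among the first (month-length − 28) days — i.e. when December 1 is one of Thursday/Wednesday/Tuesday.
December 1 by year: 1955:Thu✓ 1956:Sat 1957:Sun 1958:Mon 1959:Tue✓ 1960:Thu✓ 1961:Fri 1962:Sat 1963:Sun 1964:Tue✓ 1965:Wed✓ 1966:Thu✓ 1967:Fri 1968:Sun 1969:Mon …(18 more)… 1988:Thu✓ 1989:Fri 1990:Sat 1991:Sun 1992:Tue✓ 1993:Wed✓ 1994:Thu✓ 1995:Fri 1996:Sun 1997:Mon 1998:Tue✓ 1999:Wed✓ 2000:Fri 2001:Sat 2002:Sun
Years with five Thursdays: 1955, 1959, 1960, 1964, 1965, 1966, 1970, 1971, 1976, 1977, 1981, 1982, 1983, 1987, 1988, 1992, 1993, 1994, 1998, 1999 → 20.

20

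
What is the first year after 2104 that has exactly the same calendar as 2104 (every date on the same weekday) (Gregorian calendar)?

Two years share a calendar iff Jan 1 falls on the same weekday and both are leap or both are common. 2104: Jan 1 is Tuesday, leap year.
2105: Jan 1 Thursday, common
2106: Jan 1 Friday, common
2107: Jan 1 Saturday, common
2108: Jan 1 Sunday, leap
2109: Jan 1 Tuesday, common
2110: Jan 1 Wednesday, common
2111: Jan 1 Thursday, common
2112: Jan 1 Friday, leap
2113: Jan 1 Sunday, common
2114: Jan 1 Monday, common
2115: Jan 1 Tuesday, common
2116: Jan 1 Wednesday, leap
2117: Jan 1 Friday, common
2118: Jan 1 Saturday, common
2119: Jan 1 Sunday, common
2120: Jan 1 Monday, leap
2121: Jan 1 Wednesday, common
2122: Jan 1 Thursday, common
2123: Jan 1 Friday, common
2124: Jan 1 Saturday, leap
2125: Jan 1 Monday, common
2126: Jan 1 Tuesday, common
2127: Jan 1 Wednesday, common
2128: Jan 1 Thursday, leap
2129: Jan 1 Saturday, common
2130: Jan 1 Sunday, common
2131: Jan 1 Monday, common
2132: Jan 1 Tuesday, leap
2132 matches on both conditions.

2132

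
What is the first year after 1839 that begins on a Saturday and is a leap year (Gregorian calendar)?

Jan 1 advances by 2 weekdays after a leap year and by 1 after a common year.
1839: Jan 1 is Tuesday.
1840: Wednesday (leap)
1841: Friday
1842: Saturday
1843: Sunday
1844: Monday (leap)
1845: Wednesday
1846: Thursday
1847: Friday
1848: Saturday (leap)
1848 begins on a Saturday and is a leap year.

1848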